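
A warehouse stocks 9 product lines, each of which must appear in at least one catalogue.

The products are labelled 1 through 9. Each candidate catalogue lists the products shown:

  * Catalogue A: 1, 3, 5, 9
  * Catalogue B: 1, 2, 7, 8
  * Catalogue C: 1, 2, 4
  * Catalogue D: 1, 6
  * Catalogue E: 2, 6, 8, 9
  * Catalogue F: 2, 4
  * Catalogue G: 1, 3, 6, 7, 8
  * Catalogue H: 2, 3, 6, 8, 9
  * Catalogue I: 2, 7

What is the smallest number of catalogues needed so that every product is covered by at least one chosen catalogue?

A and C and G together: A ∪ C ∪ G = {1, 2, 3, 4, 5, 6, 7, 8, 9} — every product is covered.
Only A contains 5, so A is forced; the remaining 5 products need at least 2 more catalogues (each remaining catalogue adds at most 3) — so at least 3 catalogues are needed, and 3 is optimal.

3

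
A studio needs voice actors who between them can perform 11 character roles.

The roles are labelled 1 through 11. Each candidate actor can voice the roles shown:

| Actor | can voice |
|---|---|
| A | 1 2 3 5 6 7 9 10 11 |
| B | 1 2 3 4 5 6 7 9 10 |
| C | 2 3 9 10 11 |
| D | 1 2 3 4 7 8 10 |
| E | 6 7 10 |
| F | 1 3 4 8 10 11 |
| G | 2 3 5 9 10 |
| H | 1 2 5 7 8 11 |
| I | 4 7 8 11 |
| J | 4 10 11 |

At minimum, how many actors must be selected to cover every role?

2

Take {B, I}. Their union is {1, 2, 3, 4, 5, 6, 7, 8, 9, 10, 11}, which is all 11 roles.
No single actor has all 11 roles (the largest, A, has 9), so 2 is optimal.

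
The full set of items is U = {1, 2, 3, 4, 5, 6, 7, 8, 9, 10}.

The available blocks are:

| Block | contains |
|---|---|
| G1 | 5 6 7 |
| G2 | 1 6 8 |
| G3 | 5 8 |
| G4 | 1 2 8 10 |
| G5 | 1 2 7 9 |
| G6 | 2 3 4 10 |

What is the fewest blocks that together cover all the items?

4

G2, G3, G5, and G6 cover everything between them: the union {1, 2, 3, 4, 5, 6, 7, 8, 9, 10} is all of U.
No 3 of the 6 blocks cover everything (all 20 combinations miss at least one item), so 4 is optimal.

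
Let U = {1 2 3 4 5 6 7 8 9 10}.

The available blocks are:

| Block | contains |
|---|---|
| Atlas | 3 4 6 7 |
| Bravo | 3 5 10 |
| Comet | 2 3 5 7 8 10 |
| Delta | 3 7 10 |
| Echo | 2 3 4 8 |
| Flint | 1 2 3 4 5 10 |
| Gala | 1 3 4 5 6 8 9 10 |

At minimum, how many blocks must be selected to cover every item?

Take {Comet, Gala}. Their union is {1, 2, 3, 4, 5, 6, 7, 8, 9, 10}, which is all 10 items.
No single block has all 10 items (the largest, Gala, has 8), so 2 is optimal.

2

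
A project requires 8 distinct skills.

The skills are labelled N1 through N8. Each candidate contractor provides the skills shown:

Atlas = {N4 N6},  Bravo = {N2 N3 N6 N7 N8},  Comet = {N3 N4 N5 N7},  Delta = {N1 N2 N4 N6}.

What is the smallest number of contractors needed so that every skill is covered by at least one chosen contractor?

3

Take {Bravo, Comet, Delta}. Their union is {N1, N2, N3, N4, N5, N6, N7, N8}, which is all 8 skills.
Only Delta contains N1, so Delta is forced; the remaining 4 skills need at least 2 more contractors (each remaining contractor adds at most 3) — so at least 3 contractors are needed, and 3 is optimal.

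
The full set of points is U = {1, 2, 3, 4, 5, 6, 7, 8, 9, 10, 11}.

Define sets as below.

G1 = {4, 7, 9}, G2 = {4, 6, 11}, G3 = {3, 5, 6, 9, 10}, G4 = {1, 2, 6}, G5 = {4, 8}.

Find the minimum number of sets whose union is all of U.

Take {G1, G2, G3, G4, G5}. Their union is {1, 2, 3, 4, 5, 6, 7, 8, 9, 10, 11}, which is all 11 points.
No 4 of the 5 sets cover everything (all 5 combinations miss at least one point), so 5 is optimal.

5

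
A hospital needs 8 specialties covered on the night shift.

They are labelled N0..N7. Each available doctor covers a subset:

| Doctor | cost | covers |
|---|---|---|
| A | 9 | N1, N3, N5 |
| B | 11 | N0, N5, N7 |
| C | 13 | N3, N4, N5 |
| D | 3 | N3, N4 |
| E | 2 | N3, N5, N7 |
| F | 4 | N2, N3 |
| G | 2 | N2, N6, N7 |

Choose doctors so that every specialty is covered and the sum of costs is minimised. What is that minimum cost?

25

A, B, D, G together cover every specialty (A ∪ B ∪ D ∪ G = {N0, N1, N2, N3, N4, N5, N6, N7}); total cost 9 + 11 + 3 + 2 = 25.
The greedy pick E, G, D, A, B costs 27; no covering selection beats 25.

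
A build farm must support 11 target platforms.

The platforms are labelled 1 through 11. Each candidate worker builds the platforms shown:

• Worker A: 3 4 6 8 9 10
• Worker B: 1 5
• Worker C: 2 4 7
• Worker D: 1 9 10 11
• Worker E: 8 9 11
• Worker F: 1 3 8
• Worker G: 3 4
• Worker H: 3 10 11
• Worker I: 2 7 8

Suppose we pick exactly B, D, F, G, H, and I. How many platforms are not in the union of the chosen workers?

Union of B, D, F, G, H, I = {1, 2, 3, 4, 5, 7, 8, 9, 10, 11}.
Not covered: 6 — 1 platform.

1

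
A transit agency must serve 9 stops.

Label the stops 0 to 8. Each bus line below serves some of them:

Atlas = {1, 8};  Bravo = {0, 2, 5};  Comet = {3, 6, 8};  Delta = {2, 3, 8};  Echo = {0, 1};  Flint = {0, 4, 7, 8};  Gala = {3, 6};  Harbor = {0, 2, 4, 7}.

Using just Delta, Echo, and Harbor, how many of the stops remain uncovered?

Union of Delta, Echo, Harbor = {0, 1, 2, 3, 4, 7, 8}.
Not covered: 5, 6 — 2 stops.

2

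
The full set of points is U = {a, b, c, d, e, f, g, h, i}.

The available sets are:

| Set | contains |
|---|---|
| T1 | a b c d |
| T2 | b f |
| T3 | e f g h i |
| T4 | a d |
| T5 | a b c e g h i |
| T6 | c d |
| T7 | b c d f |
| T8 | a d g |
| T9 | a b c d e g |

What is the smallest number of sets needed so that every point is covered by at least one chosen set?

T1 and T3 together: T1 ∪ T3 = {a, b, c, d, e, f, g, h, i} — every point is covered.
No single set has all 9 points (the largest, T5, has 7), so 2 is optimal.

2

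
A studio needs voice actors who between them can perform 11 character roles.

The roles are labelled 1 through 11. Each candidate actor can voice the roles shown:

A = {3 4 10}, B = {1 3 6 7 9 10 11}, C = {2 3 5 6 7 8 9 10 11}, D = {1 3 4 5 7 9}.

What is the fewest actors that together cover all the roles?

2

Take {C, D}. Their union is {1, 2, 3, 4, 5, 6, 7, 8, 9, 10, 11}, which is all 11 roles.
No single actor has all 11 roles (the largest, C, has 9), so 2 is optimal.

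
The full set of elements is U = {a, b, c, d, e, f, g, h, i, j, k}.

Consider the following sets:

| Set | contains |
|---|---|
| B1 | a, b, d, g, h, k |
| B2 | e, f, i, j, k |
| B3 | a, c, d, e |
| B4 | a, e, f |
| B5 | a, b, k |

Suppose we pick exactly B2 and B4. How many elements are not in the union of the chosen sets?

5

Union of B2, B4 = {a, e, f, i, j, k}.
Not covered: b, c, d, g, h — 5 elements.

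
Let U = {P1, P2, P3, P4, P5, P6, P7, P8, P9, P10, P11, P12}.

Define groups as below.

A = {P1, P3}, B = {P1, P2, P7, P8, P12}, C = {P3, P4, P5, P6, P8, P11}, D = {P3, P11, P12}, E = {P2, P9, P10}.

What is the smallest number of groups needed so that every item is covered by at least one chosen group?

B, C, and E cover everything between them: the union {P1, P2, P3, P4, P5, P6, P7, P8, P9, P10, P11, P12} is all of U.
Only C contains P4, so C is forced; the remaining 6 items need at least 2 more groups (each remaining group adds at most 4) — so at least 3 groups are needed, and 3 is optimal.

3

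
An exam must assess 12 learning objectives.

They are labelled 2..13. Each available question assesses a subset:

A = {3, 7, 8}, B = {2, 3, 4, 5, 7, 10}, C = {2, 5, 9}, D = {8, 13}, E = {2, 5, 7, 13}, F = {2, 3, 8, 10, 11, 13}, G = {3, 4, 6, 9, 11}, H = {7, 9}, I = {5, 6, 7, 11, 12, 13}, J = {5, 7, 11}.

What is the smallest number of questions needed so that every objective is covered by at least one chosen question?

F and G and I together: F ∪ G ∪ I = {2, 3, 4, 5, 6, 7, 8, 9, 10, 11, 12, 13} — every objective is covered.
Only I contains 12, so I is forced; the remaining 6 objectives need at least 2 more questions (each remaining question adds at most 4) — so at least 3 questions are needed, and 3 is optimal.

3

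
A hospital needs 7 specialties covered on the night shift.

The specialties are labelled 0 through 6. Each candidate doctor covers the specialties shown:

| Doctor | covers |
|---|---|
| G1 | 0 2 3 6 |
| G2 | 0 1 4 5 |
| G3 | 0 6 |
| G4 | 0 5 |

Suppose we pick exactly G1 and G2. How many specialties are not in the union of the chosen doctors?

0

Union of G1, G2 = {0, 1, 2, 3, 4, 5, 6} — that's every specialty, so 0 are uncovered.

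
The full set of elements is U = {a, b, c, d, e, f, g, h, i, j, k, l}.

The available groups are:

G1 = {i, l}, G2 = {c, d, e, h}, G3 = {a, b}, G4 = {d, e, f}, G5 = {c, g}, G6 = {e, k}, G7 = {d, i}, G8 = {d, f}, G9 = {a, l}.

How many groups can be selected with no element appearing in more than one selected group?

5

G1, G3, G5, G6, G8 are pairwise disjoint (G1={i,l}; G3={a,b}; G5={c,g}; G6={e,k}; G8={d,f}).
Every remaining group overlaps one of these, and no 6 of the listed groups are pairwise disjoint, so 5 is the maximum.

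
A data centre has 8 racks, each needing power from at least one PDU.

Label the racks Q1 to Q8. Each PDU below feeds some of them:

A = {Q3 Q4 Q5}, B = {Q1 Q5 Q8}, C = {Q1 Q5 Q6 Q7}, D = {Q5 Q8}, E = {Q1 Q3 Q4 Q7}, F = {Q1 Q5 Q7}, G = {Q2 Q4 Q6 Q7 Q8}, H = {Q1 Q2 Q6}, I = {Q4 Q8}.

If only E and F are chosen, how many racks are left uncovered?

3

Union of E, F = {Q1, Q3, Q4, Q5, Q7}.
Not covered: Q2, Q6, Q8 — 3 racks.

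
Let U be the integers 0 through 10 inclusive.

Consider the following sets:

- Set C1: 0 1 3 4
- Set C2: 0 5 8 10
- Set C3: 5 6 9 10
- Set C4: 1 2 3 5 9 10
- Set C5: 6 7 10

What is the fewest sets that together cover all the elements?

C1 and C2 and C4 and C5 together: C1 ∪ C2 ∪ C4 ∪ C5 = {0, 1, 2, 3, 4, 5, 6, 7, 8, 9, 10} — every element is covered.
Only C4 contains 2, so C4 is forced; the remaining 5 elements need at least 3 more sets (each remaining set adds at most 2) — so at least 4 sets are needed, and 4 is optimal.

4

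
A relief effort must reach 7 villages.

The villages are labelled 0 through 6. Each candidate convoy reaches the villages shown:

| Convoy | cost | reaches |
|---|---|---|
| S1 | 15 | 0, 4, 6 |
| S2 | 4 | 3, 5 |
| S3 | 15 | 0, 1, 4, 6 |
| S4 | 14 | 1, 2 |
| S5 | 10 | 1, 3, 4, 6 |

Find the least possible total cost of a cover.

S2, S3, S4 together cover every village (S2 ∪ S3 ∪ S4 = {0, 1, 2, 3, 4, 5, 6}); total cost 4 + 15 + 14 = 33.
The greedy pick S2, S5, S4, S1 costs 43; no covering selection beats 33.

33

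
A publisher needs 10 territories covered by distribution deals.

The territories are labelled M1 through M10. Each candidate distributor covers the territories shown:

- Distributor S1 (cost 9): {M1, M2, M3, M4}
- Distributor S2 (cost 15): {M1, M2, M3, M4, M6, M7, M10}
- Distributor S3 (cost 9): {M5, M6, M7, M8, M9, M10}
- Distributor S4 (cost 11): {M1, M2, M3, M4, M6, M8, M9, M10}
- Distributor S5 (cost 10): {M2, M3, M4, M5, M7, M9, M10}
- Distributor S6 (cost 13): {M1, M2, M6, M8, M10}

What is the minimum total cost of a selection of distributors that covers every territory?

18

S1, S3 together cover every territory (S1 ∪ S3 = {M1, M2, M3, M4, M5, M6, M7, M8, M9, M10}); total cost 9 + 9 = 18.
The greedy pick S4, S3 costs 20; no covering selection beats 18.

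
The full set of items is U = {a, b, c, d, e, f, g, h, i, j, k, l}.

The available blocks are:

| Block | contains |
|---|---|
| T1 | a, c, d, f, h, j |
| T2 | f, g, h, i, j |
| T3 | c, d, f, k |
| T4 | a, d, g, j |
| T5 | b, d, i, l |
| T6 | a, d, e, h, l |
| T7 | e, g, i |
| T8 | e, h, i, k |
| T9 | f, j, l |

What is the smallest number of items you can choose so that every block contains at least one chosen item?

T = {d, e, j} meets every block (each contains at least one member of T), and |T| = 3.
No choice of 2 items meets every block, so 3 is the minimum.

3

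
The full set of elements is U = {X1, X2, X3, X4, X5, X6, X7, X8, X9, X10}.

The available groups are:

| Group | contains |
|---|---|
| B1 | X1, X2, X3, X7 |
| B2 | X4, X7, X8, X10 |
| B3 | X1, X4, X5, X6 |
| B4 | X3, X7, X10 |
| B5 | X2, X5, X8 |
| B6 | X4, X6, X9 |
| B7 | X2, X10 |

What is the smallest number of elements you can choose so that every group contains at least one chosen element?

3

The 3 elements {X2, X6, X7} hit every group.
The groups B4, B5, B6 are pairwise disjoint, so any hitting set needs a separate element for each — at least 3. Hence 3 is optimal.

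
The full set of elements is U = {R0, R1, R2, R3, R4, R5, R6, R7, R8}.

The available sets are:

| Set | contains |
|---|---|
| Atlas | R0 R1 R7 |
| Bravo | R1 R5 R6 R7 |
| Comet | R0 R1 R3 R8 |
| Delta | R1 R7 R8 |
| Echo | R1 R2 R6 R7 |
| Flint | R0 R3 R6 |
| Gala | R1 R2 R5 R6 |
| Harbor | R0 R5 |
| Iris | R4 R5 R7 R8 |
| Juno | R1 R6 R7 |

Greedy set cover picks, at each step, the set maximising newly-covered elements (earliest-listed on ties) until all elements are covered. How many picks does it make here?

4

Greedy: pick Bravo (covers 4 new) → pick Comet (covers 3 new) → pick Echo (covers 1 new) → pick Iris (covers 1 new). Total picks: 4.
(The true minimum cover uses only 3 sets, so greedy is not optimal here.)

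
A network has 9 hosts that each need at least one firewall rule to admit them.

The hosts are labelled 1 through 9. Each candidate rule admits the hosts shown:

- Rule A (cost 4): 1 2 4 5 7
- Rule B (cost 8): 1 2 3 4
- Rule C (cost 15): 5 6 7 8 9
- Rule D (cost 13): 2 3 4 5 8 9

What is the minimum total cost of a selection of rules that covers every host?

23

B, C together cover every host (B ∪ C = {1, 2, 3, 4, 5, 6, 7, 8, 9}); total cost 8 + 15 = 23.
The greedy pick A, D, C costs 32; no covering selection beats 23.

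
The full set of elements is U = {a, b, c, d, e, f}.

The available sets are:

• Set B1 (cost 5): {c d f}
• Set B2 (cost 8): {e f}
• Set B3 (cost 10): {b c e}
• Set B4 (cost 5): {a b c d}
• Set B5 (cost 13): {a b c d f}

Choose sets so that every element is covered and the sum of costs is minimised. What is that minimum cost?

13

B2, B4 together cover every element (B2 ∪ B4 = {a, b, c, d, e, f}); total cost 8 + 5 = 13.
No covering selection has total cost below 13.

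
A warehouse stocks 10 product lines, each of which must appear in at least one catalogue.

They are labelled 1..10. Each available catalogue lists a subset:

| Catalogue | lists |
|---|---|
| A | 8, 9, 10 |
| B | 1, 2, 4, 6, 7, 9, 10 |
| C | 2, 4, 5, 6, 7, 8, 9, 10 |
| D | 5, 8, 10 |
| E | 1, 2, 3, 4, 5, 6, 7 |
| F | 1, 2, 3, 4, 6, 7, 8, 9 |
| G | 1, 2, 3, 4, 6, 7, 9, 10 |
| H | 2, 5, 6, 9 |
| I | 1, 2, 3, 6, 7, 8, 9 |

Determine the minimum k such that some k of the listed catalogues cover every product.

2

C and I together: C ∪ I = {1, 2, 3, 4, 5, 6, 7, 8, 9, 10} — every product is covered.
No single catalogue has all 10 products (the largest, C, has 8), so 2 is optimal.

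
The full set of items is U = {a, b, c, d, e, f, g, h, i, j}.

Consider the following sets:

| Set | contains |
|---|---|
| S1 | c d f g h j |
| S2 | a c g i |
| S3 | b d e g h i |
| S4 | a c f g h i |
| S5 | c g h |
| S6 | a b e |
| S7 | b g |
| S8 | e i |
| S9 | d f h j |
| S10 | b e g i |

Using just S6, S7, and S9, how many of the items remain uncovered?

2

Union of S6, S7, S9 = {a, b, d, e, f, g, h, j}.
Not covered: c, i — 2 items.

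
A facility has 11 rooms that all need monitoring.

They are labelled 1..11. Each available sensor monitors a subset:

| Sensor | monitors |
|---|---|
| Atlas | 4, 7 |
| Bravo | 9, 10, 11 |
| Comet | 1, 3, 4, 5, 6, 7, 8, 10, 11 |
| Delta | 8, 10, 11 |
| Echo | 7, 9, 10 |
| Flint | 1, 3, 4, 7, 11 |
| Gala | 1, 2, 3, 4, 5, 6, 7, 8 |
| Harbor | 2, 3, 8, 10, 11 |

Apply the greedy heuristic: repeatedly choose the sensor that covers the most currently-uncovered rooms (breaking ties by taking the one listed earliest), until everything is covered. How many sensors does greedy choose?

Greedy: pick Comet (covers 9 new) → pick Bravo (covers 1 new) → pick Gala (covers 1 new). Total picks: 3.
(The true minimum cover uses only 2 sensors, so greedy is not optimal here.)

3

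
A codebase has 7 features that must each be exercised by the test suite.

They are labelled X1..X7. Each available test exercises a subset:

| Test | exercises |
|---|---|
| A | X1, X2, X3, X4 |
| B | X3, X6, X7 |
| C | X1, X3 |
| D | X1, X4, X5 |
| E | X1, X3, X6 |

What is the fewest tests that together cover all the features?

3

A and B and D together: A ∪ B ∪ D = {X1, X2, X3, X4, X5, X6, X7} — every feature is covered.
Only A contains X2, so A is forced; the remaining 3 features need at least 2 more tests (each remaining test adds at most 2) — so at least 3 tests are needed, and 3 is optimal.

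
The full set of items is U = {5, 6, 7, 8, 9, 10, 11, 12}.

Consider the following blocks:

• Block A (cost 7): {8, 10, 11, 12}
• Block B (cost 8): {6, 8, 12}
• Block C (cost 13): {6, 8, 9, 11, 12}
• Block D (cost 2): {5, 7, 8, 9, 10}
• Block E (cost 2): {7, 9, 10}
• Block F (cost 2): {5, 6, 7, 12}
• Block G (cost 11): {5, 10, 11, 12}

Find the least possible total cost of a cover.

A, D, F together cover every item (A ∪ D ∪ F = {5, 6, 7, 8, 9, 10, 11, 12}); total cost 7 + 2 + 2 = 11.
No covering selection has total cost below 11.

11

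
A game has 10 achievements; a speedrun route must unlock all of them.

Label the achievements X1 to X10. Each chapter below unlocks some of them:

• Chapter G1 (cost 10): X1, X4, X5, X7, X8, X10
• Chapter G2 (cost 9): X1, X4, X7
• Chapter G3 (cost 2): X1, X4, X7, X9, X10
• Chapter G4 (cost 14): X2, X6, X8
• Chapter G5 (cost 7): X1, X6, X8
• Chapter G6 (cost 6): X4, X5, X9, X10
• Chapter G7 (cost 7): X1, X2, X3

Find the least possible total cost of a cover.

22

G3, G5, G6, G7 together cover every achievement (G3 ∪ G5 ∪ G6 ∪ G7 = {X1, X2, X3, X4, X5, X6, X7, X8, X9, X10}); total cost 2 + 7 + 6 + 7 = 22.
No covering selection has total cost below 22.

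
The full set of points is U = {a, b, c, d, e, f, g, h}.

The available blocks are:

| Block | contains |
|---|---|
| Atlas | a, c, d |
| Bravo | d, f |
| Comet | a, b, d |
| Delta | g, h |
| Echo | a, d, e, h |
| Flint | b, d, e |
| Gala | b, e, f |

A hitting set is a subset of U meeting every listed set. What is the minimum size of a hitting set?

3

The 3 points {d, e, h} hit every block.
The blocks Atlas, Delta, Gala are pairwise disjoint, so any hitting set needs a separate point for each — at least 3. Hence 3 is optimal.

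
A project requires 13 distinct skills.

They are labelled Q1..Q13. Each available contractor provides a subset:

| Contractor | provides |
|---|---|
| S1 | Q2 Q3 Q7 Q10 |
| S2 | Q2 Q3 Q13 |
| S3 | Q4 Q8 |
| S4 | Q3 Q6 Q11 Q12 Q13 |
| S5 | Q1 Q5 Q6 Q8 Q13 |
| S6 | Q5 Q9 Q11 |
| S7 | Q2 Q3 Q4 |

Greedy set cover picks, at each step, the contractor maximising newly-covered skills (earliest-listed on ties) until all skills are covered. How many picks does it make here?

Greedy: pick S4 (covers 5 new) → pick S1 (covers 3 new) → pick S5 (covers 3 new) → pick S3 (covers 1 new) → pick S6 (covers 1 new). Total picks: 5.

5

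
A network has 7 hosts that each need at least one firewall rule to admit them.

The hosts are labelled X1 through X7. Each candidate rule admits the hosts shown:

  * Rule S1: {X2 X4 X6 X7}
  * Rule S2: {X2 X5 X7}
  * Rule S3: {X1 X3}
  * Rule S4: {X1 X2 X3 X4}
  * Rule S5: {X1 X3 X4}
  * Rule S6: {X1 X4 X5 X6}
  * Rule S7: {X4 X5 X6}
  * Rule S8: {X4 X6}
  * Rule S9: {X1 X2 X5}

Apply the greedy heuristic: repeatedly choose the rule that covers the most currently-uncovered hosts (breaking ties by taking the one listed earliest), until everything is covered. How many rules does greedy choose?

3

Greedy: pick S1 (covers 4 new) → pick S3 (covers 2 new) → pick S2 (covers 1 new). Total picks: 3.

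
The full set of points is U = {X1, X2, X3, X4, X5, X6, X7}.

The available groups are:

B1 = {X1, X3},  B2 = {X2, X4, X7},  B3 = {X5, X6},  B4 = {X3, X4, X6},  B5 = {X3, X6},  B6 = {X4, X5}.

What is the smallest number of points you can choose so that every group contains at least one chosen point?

The 3 points {X3, X5, X7} hit every group.
The groups B1, B2, B3 are pairwise disjoint, so any hitting set needs a separate point for each — at least 3. Hence 3 is optimal.

3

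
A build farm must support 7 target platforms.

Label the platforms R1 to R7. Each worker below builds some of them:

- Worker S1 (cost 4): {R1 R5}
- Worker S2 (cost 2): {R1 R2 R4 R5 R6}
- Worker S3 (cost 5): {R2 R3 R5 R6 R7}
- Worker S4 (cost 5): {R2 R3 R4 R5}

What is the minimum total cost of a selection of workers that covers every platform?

7

S2, S3 together cover every platform (S2 ∪ S3 = {R1, R2, R3, R4, R5, R6, R7}); total cost 2 + 5 = 7.
No covering selection has total cost below 7.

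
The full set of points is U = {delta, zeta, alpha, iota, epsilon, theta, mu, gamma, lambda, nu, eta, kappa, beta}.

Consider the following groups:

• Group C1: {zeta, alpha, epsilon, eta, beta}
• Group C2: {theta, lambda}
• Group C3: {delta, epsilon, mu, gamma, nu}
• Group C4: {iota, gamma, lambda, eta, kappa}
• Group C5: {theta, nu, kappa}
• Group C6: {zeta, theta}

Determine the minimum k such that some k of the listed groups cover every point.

C1, C3, C4, and C5 cover everything between them: the union {delta, zeta, alpha, iota, epsilon, theta, mu, gamma, lambda, nu, eta, kappa, beta} is all of U.
No 3 of the 6 groups cover everything (all 20 combinations miss at least one point), so 4 is optimal.

4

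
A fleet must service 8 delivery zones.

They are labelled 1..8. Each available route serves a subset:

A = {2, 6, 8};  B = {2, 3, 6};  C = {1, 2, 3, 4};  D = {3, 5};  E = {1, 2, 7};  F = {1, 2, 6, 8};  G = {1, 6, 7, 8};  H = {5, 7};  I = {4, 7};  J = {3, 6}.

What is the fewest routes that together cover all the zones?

3

C and F and H together: C ∪ F ∪ H = {1, 2, 3, 4, 5, 6, 7, 8} — every zone is covered.
No 2 of the 10 routes cover everything (all 45 combinations miss at least one zone), so 3 is optimal.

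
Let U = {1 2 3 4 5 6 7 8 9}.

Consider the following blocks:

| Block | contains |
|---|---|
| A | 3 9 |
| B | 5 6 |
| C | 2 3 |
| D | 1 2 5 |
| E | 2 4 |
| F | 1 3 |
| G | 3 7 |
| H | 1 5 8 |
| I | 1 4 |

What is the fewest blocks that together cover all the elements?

Take {A, B, E, G, H}. Their union is {1, 2, 3, 4, 5, 6, 7, 8, 9}, which is all 9 elements.
Only B contains 6, so B is forced; the remaining 7 elements need at least 4 more blocks (each remaining block adds at most 2) — so at least 5 blocks are needed, and 5 is optimal.

5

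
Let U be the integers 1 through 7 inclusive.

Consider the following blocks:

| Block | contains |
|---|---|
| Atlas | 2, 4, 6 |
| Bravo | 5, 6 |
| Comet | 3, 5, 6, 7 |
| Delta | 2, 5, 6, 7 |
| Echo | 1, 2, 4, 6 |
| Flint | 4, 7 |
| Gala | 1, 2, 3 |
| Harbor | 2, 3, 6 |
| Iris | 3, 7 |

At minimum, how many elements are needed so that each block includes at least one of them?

3

Take H = {2, 5, 7}. Each listed block contains at least one of these, so H is a hitting set of size 3.
The blocks Bravo, Flint, Gala are pairwise disjoint, so any hitting set needs a separate element for each — at least 3. Hence 3 is optimal.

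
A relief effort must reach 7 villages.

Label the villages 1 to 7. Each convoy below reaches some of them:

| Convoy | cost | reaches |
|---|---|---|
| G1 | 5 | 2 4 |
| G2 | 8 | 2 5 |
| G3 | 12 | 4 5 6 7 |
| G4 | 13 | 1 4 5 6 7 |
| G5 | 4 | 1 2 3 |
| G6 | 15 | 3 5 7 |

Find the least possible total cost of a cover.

16

G3, G5 together cover every village (G3 ∪ G5 = {1, 2, 3, 4, 5, 6, 7}); total cost 12 + 4 = 16.
No covering selection has total cost below 16.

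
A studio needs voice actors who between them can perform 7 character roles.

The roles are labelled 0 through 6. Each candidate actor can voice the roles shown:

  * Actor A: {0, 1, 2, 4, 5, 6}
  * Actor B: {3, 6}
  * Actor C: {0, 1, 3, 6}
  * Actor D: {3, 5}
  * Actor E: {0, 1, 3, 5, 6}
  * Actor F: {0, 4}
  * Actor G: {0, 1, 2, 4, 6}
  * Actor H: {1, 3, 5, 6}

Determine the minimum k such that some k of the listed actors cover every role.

Take {A, B}. Their union is {0, 1, 2, 3, 4, 5, 6}, which is all 7 roles.
No single actor has all 7 roles (the largest, A, has 6), so 2 is optimal.

2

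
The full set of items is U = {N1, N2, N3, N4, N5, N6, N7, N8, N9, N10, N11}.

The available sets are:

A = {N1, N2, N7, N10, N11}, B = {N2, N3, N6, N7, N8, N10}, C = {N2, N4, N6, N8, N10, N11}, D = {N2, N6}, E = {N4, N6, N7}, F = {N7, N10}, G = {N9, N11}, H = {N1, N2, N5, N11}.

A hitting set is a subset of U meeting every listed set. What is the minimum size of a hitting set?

3

Take T = {N6, N7, N11}. Each listed set contains at least one of these, so T is a hitting set of size 3.
The sets D, F, G are pairwise disjoint, so any hitting set needs a separate item for each — at least 3. Hence 3 is optimal.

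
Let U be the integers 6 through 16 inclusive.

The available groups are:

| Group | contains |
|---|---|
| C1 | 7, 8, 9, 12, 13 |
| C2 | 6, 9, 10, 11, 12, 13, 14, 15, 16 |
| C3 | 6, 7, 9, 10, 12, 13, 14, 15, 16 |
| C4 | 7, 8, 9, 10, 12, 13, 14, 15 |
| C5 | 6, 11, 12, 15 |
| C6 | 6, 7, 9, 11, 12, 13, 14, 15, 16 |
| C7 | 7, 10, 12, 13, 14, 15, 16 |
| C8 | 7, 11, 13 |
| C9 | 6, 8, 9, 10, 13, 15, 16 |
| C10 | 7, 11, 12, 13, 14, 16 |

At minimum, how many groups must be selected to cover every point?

2

Take {C2, C4}. Their union is {6, 7, 8, 9, 10, 11, 12, 13, 14, 15, 16}, which is all 11 points.
No single group has all 11 points (the largest, C2, has 9), so 2 is optimal.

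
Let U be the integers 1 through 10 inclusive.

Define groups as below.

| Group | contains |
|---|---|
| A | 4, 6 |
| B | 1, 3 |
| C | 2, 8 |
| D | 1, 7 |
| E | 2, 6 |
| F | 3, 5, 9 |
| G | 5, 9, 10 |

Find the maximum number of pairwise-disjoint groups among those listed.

A, C, D, F are pairwise disjoint (A={4,6}; C={2,8}; D={1,7}; F={3,5,9}).
Every remaining group overlaps one of these, and no 5 of the listed groups are pairwise disjoint, so 4 is the maximum.

4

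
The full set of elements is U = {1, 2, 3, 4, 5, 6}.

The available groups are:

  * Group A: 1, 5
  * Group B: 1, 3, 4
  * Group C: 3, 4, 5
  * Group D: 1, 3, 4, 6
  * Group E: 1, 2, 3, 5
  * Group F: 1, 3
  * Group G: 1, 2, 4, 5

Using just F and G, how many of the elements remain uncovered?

Union of F, G = {1, 2, 3, 4, 5}.
Not covered: 6 — 1 element.

1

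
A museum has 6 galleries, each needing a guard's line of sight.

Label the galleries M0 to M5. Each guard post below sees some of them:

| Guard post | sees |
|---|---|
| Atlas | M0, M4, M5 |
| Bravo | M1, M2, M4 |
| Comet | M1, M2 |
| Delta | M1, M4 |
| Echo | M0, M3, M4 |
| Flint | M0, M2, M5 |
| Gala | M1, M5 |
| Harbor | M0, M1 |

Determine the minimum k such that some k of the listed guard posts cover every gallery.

Bravo and Echo and Flint together: Bravo ∪ Echo ∪ Flint = {M0, M1, M2, M3, M4, M5} — every gallery is covered.
Only Echo contains M3, so Echo is forced; the remaining 3 galleries need at least 2 more guard posts (each remaining guard post adds at most 2) — so at least 3 guard posts are needed, and 3 is optimal.

3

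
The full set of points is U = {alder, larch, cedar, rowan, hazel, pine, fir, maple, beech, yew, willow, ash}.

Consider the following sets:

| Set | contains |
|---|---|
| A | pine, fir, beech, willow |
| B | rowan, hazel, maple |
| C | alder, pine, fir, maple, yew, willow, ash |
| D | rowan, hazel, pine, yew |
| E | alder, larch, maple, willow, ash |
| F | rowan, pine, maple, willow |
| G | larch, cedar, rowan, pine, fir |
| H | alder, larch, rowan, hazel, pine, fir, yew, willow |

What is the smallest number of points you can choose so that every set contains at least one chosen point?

T = {pine, maple} meets every set (each contains at least one member of T), and |T| = 2.
The sets D, E are pairwise disjoint, so any hitting set needs a separate point for each — at least 2. Hence 2 is optimal.

2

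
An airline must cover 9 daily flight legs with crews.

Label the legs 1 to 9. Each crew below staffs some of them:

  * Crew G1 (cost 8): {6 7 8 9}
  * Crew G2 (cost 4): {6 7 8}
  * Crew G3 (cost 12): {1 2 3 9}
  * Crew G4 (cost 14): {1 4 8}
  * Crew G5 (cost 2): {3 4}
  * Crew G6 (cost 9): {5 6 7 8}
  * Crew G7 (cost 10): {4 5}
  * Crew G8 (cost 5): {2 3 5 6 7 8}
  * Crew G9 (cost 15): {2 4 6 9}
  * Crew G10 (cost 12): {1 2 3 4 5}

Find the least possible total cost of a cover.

19

G3, G5, G8 together cover every leg (G3 ∪ G5 ∪ G8 = {1, 2, 3, 4, 5, 6, 7, 8, 9}); total cost 12 + 2 + 5 = 19.
No covering selection has total cost below 19.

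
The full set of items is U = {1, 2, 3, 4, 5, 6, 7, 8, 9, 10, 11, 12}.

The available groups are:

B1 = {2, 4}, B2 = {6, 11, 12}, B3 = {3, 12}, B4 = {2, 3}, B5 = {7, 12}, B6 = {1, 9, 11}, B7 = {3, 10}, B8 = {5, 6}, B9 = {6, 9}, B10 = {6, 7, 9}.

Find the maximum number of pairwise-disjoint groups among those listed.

B1, B5, B6, B7, B8 are pairwise disjoint (B1={2,4}; B5={7,12}; B6={1,9,11}; B7={3,10}; B8={5,6}).
Every remaining group overlaps one of these, and no 6 of the listed groups are pairwise disjoint, so 5 is the maximum.

5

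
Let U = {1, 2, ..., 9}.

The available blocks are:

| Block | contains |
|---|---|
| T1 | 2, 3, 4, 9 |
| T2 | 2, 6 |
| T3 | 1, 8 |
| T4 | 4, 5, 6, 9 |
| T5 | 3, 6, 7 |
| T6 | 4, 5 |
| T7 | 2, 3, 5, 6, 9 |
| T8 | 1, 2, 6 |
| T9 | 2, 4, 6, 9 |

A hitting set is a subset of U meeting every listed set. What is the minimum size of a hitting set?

3

Take H = {4, 6, 8}. Each listed block contains at least one of these, so H is a hitting set of size 3.
The blocks T2, T3, T6 are pairwise disjoint, so any hitting set needs a separate item for each — at least 3. Hence 3 is optimal.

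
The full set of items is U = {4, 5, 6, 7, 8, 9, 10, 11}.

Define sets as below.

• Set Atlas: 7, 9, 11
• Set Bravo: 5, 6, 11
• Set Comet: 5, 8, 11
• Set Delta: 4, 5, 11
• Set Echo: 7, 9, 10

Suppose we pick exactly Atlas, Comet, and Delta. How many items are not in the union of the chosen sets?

2

Union of Atlas, Comet, Delta = {4, 5, 7, 8, 9, 11}.
Not covered: 6, 10 — 2 items.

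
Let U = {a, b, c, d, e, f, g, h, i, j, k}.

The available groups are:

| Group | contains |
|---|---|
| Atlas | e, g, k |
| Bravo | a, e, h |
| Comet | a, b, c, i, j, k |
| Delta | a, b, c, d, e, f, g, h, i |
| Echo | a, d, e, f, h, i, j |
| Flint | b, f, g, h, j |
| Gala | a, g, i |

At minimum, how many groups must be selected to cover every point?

2

Take {Comet, Delta}. Their union is {a, b, c, d, e, f, g, h, i, j, k}, which is all 11 points.
No single group has all 11 points (the largest, Delta, has 9), so 2 is optimal.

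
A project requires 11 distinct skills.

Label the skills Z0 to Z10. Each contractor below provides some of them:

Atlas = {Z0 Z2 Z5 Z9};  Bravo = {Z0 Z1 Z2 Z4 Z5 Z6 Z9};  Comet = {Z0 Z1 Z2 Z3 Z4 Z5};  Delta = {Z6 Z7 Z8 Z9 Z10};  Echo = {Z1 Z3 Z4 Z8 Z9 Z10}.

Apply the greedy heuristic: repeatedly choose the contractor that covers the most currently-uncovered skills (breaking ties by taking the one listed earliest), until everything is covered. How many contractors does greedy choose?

3

Greedy: pick Bravo (covers 7 new) → pick Delta (covers 3 new) → pick Comet (covers 1 new). Total picks: 3.
(The true minimum cover uses only 2 contractors, so greedy is not optimal here.)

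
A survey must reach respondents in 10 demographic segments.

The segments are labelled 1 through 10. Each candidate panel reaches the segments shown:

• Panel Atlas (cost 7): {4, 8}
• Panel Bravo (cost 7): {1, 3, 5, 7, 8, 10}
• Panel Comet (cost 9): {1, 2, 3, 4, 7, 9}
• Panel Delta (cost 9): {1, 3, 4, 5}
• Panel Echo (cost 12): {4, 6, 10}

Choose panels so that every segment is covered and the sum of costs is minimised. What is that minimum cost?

Bravo, Comet, Echo together cover every segment (Bravo ∪ Comet ∪ Echo = {1, 2, 3, 4, 5, 6, 7, 8, 9, 10}); total cost 7 + 9 + 12 = 28.
No covering selection has total cost below 28.

28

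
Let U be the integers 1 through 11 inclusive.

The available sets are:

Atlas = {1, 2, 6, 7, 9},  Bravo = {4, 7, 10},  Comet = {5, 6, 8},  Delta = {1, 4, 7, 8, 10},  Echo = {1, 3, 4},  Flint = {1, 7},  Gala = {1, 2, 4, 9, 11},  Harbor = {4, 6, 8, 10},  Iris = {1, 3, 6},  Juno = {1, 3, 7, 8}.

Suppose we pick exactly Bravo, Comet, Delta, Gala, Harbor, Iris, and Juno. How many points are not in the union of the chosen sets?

Union of Bravo, Comet, Delta, Gala, Harbor, Iris, Juno = {1, 2, 3, 4, 5, 6, 7, 8, 9, 10, 11} — that's every point, so 0 are uncovered.

0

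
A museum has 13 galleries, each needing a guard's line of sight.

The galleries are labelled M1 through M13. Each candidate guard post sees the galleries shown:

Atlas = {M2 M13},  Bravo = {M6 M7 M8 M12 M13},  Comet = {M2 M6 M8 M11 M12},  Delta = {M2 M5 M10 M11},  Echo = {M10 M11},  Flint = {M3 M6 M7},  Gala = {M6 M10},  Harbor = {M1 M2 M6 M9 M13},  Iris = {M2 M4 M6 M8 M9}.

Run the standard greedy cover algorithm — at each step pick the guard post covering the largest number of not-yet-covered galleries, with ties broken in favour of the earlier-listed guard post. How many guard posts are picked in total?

5

Greedy: pick Bravo (covers 5 new) → pick Delta (covers 4 new) → pick Harbor (covers 2 new) → pick Flint (covers 1 new) → pick Iris (covers 1 new). Total picks: 5.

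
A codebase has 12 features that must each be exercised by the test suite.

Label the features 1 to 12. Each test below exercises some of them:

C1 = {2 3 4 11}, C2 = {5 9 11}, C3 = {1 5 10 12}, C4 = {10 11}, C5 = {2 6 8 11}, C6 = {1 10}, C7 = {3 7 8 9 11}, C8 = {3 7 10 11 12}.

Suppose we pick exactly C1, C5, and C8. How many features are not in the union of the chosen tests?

3

Union of C1, C5, C8 = {2, 3, 4, 6, 7, 8, 10, 11, 12}.
Not covered: 1, 5, 9 — 3 features.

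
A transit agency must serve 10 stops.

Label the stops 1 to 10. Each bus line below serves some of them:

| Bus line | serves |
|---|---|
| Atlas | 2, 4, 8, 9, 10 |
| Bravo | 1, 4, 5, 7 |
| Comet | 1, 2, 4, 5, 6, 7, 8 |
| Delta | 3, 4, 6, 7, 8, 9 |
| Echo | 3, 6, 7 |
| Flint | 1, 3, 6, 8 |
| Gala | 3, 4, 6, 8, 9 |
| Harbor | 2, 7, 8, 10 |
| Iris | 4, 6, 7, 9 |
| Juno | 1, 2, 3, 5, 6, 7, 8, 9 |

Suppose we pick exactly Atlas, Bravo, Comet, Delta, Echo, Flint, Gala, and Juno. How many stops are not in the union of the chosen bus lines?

Union of Atlas, Bravo, Comet, Delta, Echo, Flint, Gala, Juno = {1, 2, 3, 4, 5, 6, 7, 8, 9, 10} — that's every stop, so 0 are uncovered.

0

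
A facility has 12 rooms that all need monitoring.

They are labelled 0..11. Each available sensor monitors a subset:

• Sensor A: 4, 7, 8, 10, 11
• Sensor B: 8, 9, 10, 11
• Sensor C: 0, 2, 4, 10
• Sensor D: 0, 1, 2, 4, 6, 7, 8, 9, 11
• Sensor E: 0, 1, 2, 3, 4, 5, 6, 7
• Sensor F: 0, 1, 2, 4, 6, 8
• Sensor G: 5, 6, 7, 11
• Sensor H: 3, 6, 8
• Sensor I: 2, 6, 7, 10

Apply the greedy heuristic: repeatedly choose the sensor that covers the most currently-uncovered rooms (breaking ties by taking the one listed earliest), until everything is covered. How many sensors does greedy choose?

3

Greedy: pick D (covers 9 new) → pick E (covers 2 new) → pick A (covers 1 new). Total picks: 3.
(The true minimum cover uses only 2 sensors, so greedy is not optimal here.)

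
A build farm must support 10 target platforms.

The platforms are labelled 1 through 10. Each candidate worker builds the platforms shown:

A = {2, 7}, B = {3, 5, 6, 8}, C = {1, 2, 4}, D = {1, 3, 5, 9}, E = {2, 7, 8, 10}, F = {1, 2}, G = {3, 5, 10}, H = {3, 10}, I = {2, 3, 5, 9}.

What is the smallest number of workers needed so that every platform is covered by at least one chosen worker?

4

Take {B, C, E, I}. Their union is {1, 2, 3, 4, 5, 6, 7, 8, 9, 10}, which is all 10 platforms.
No 3 of the 9 workers cover everything (all 84 combinations miss at least one platform), so 4 is optimal.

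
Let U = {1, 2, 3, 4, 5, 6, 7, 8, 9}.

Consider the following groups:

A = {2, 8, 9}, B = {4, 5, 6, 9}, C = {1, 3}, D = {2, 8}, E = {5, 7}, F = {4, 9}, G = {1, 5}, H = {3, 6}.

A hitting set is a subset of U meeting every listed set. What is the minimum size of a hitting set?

4

The 4 items {2, 3, 5, 9} hit every group.
The groups D, F, G, H are pairwise disjoint, so any hitting set needs a separate item for each — at least 4. Hence 4 is optimal.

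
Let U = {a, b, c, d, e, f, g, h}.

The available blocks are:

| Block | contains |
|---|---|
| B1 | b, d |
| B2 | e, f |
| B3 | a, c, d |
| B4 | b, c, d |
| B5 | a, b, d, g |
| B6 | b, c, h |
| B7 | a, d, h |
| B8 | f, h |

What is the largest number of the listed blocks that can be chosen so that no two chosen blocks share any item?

B5, B8 are pairwise disjoint (B5={a,b,d,g}; B8={f,h}).
Every remaining block overlaps one of these, and no 3 of the listed blocks are pairwise disjoint, so 2 is the maximum.

2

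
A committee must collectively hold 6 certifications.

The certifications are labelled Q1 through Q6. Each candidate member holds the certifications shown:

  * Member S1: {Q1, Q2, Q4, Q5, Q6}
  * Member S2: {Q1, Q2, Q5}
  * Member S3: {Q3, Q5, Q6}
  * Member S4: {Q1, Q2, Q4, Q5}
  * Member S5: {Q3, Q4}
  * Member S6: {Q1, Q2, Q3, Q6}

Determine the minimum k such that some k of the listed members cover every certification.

2

Take {S3, S4}. Their union is {Q1, Q2, Q3, Q4, Q5, Q6}, which is all 6 certifications.
No single member has all 6 certifications (the largest, S1, has 5), so 2 is optimal.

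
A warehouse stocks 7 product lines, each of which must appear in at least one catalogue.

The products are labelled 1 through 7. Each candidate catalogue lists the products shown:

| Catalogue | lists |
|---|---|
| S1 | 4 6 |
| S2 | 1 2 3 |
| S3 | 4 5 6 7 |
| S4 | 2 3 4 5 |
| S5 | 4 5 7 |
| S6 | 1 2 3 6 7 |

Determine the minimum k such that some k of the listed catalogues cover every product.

2

S3 and S6 together: S3 ∪ S6 = {1, 2, 3, 4, 5, 6, 7} — every product is covered.
No single catalogue has all 7 products (the largest, S6, has 5), so 2 is optimal.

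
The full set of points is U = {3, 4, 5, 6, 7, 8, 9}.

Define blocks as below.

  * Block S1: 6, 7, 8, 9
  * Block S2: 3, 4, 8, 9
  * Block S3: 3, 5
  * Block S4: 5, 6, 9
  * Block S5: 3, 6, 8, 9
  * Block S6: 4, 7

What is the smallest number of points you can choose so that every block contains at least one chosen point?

Take H = {3, 7, 9}. Each listed block contains at least one of these, so H is a hitting set of size 3.
No choice of 2 points meets every block, so 3 is the minimum.

3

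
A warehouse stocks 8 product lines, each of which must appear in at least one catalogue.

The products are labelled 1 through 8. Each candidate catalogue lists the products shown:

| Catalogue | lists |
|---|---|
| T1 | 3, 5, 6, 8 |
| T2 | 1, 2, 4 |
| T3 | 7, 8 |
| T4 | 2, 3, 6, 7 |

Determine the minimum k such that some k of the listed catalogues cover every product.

3

T1 and T2 and T3 together: T1 ∪ T2 ∪ T3 = {1, 2, 3, 4, 5, 6, 7, 8} — every product is covered.
Only T2 contains 1, so T2 is forced; the remaining 5 products need at least 2 more catalogues (each remaining catalogue adds at most 4) — so at least 3 catalogues are needed, and 3 is optimal.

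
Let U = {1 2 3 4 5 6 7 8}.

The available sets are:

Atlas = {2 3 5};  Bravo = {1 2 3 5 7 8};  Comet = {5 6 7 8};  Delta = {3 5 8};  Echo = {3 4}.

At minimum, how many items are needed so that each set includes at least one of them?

The 2 items {3, 7} hit every set.
The sets Comet, Echo are pairwise disjoint, so any hitting set needs a separate item for each — at least 2. Hence 2 is optimal.

2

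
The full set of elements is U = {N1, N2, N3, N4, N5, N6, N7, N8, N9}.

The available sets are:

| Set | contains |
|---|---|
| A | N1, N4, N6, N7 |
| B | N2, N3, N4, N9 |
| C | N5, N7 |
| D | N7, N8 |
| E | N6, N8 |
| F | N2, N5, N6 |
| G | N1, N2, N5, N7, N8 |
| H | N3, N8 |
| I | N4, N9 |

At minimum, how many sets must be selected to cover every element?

3

B and E and G together: B ∪ E ∪ G = {N1, N2, N3, N4, N5, N6, N7, N8, N9} — every element is covered.
No 2 of the 9 sets cover everything (all 36 combinations miss at least one element), so 3 is optimal.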